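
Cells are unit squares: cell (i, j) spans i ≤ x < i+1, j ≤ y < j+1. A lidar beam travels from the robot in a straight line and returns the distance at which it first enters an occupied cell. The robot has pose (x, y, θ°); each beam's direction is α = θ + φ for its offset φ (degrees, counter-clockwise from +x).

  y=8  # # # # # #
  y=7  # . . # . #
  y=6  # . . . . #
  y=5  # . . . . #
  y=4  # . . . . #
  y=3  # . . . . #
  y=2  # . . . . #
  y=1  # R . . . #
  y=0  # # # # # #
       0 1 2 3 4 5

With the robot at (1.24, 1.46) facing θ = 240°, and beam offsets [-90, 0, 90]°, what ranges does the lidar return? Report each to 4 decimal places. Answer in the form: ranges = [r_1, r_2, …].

ranges = [0.2771, 0.4800, 0.9200]

beam 1: φ=-90°, α=150°
  cosα=-0.8660 sinα=0.5000 | (1,1) | tMaxX 0.2771 tMaxY 1.0800 | tΔX 1.1547 tΔY 2.0000
    t=0.2771 [x] (0,1) — stop
  → r_1 = 0.2771
beam 2: φ=0°, α=240°
  cosα=-0.5000 sinα=-0.8660 | (1,1) | tMaxX 0.4800 tMaxY 0.5312 | tΔX 2.0000 tΔY 1.1547
    t=0.4800 [x] (0,1) — stop
  → r_2 = 0.4800
beam 3: φ=90°, α=330°
  cosα=0.8660 sinα=-0.5000 | (1,1) | tMaxX 0.8776 tMaxY 0.9200 | tΔX 1.1547 tΔY 2.0000
    t=0.8776 [x] (2,1)
    t=0.9200 [y] (2,0) — stop
  → r_3 = 0.9200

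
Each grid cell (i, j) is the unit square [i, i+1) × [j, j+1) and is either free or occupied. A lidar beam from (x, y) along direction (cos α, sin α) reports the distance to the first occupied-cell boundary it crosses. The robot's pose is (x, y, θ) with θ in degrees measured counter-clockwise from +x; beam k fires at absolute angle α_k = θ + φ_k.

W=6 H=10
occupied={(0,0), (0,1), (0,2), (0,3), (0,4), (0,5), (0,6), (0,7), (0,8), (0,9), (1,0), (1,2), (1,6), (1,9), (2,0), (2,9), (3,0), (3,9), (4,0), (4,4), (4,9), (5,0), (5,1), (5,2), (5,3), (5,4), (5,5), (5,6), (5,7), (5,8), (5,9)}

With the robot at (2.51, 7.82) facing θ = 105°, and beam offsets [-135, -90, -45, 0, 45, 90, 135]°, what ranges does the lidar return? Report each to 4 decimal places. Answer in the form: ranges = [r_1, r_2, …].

beam 1: φ=-135°, α=330°
  cosα=0.8660 sinα=-0.5000 | (2,7) | tMaxX 0.5658 tMaxY 1.6400 | tΔX 1.1547 tΔY 2.0000
    t=0.5658 [x] (3,7)
    t=1.6400 [y] (3,6)
    t=1.7205 [x] (4,6)
    t=2.8752 [x] (5,6) — stop
  → r_1 = 2.8752
beam 2: φ=-90°, α=15°
  cosα=0.9659 sinα=0.2588 | (2,7) | tMaxX 0.5073 tMaxY 0.6955 | tΔX 1.0353 tΔY 3.8637
    t=0.5073 [x] (3,7)
    t=0.6955 [y] (3,8)
    t=1.5426 [x] (4,8)
    t=2.5778 [x] (5,8) — stop
  → r_2 = 2.5778
beam 3: φ=-45°, α=60°
  cosα=0.5000 sinα=0.8660 | (2,7) | tMaxX 0.9800 tMaxY 0.2078 | tΔX 2.0000 tΔY 1.1547
    t=0.2078 [y] (2,8)
    t=0.9800 [x] (3,8)
    t=1.3625 [y] (3,9) — stop
  → r_3 = 1.3625
beam 4: φ=0°, α=105°
  cosα=-0.2588 sinα=0.9659 | (2,7) | tMaxX 1.9705 tMaxY 0.1863 | tΔX 3.8637 tΔY 1.0353
    t=0.1863 [y] (2,8)
    t=1.2216 [y] (2,9) — stop
  → r_4 = 1.2216
beam 5: φ=45°, α=150°
  cosα=-0.8660 sinα=0.5000 | (2,7) | tMaxX 0.5889 tMaxY 0.3600 | tΔX 1.1547 tΔY 2.0000
    t=0.3600 [y] (2,8)
    t=0.5889 [x] (1,8)
    t=1.7436 [x] (0,8) — stop
  → r_5 = 1.7436
beam 6: φ=90°, α=195°
  cosα=-0.9659 sinα=-0.2588 | (2,7) | tMaxX 0.5280 tMaxY 3.1682 | tΔX 1.0353 tΔY 3.8637
    t=0.5280 [x] (1,7)
    t=1.5633 [x] (0,7) — stop
  → r_6 = 1.5633
beam 7: φ=135°, α=240°
  cosα=-0.5000 sinα=-0.8660 | (2,7) | tMaxX 1.0200 tMaxY 0.9469 | tΔX 2.0000 tΔY 1.1547
    t=0.9469 [y] (2,6)
    t=1.0200 [x] (1,6) — stop
  → r_7 = 1.0200

ranges = [2.8752, 2.5778, 1.3625, 1.2216, 1.7436, 1.5633, 1.0200]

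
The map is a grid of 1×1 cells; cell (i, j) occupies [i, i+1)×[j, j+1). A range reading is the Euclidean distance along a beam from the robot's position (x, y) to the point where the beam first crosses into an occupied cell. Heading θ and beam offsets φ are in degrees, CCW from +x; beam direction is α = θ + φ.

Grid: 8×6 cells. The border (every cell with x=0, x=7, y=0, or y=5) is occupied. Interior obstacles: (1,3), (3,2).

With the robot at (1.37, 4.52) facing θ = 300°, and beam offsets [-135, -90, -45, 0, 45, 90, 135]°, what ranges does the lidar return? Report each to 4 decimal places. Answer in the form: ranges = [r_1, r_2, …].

ranges = [0.3831, 0.4272, 0.5383, 0.6004, 5.8286, 0.9600, 0.4969]

beam 1: φ=-135°, α=165°
  d=(-0.9659,0.2588)  start (1,4)  tX=0.3831 tY=1.8546  stride 1/|dx|=1.0353 1/|dy|=3.8637
    cross x-line → (0,4), t=0.3831 (wall)
  → r_1 = 0.3831
beam 2: φ=-90°, α=210°
  d=(-0.8660,-0.5000)  start (1,4)  tX=0.4272 tY=1.0400  stride 1/|dx|=1.1547 1/|dy|=2.0000
    cross x-line → (0,4), t=0.4272 (wall)
  → r_2 = 0.4272
beam 3: φ=-45°, α=255°
  d=(-0.2588,-0.9659)  start (1,4)  tX=1.4296 tY=0.5383  stride 1/|dx|=3.8637 1/|dy|=1.0353
    cross y-line → (1,3), t=0.5383 (wall)
  → r_3 = 0.5383
beam 4: φ=0°, α=300°
  d=(0.5000,-0.8660)  start (1,4)  tX=1.2600 tY=0.6004  stride 1/|dx|=2.0000 1/|dy|=1.1547
    cross y-line → (1,3), t=0.6004 (wall)
  → r_4 = 0.6004
beam 5: φ=45°, α=345°
  d=(0.9659,-0.2588)  start (1,4)  tX=0.6522 tY=2.0091  stride 1/|dx|=1.0353 1/|dy|=3.8637
    cross x-line → (2,4), t=0.6522
    cross x-line → (3,4), t=1.6875
    cross y-line → (3,3), t=2.0091
    cross x-line → (4,3), t=2.7228
    cross x-line → (5,3), t=3.7581
    cross x-line → (6,3), t=4.7933
    cross x-line → (7,3), t=5.8286 (wall)
  → r_5 = 5.8286
beam 6: φ=90°, α=30°
  d=(0.8660,0.5000)  start (1,4)  tX=0.7275 tY=0.9600  stride 1/|dx|=1.1547 1/|dy|=2.0000
    cross x-line → (2,4), t=0.7275
    cross y-line → (2,5), t=0.9600 (wall)
  → r_6 = 0.9600
beam 7: φ=135°, α=75°
  d=(0.2588,0.9659)  start (1,4)  tX=2.4341 tY=0.4969  stride 1/|dx|=3.8637 1/|dy|=1.0353
    cross y-line → (1,5), t=0.4969 (wall)
  → r_7 = 0.4969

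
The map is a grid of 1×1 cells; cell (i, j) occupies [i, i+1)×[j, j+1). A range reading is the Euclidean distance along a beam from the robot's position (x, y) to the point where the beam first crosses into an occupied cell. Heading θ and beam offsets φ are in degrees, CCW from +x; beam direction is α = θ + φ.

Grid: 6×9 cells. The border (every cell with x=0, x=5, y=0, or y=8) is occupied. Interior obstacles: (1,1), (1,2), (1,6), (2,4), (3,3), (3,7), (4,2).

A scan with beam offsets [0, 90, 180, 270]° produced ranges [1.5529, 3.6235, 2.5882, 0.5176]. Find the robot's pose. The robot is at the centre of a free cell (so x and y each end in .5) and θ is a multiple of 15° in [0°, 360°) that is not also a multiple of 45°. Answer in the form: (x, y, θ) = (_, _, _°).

The pose lattice has 21·16 = 336 candidates. Test each by forward raycasting.
  (2.5, 2.5, 105°): beam 2 = 0.5176 ≠ 3.6235 ✗
  (4.5, 1.5, 300°): beam 1 = 0.5774 ≠ 1.5529 ✗
  (3.5, 6.5, 285°): beam 1 = 3.6235 ≠ 1.5529 ✗
  (4.5, 3.5, 30°): beam 1 = 0.5774 ≠ 1.5529 ✗
  (2.5, 5.5, 300°): beam 1 = 0.5774 ≠ 1.5529 ✗
  …
  (4.5, 6.5, 75°): r_1=1.5529, r_2=3.6235, r_3=2.5882, r_4=0.5176 — all match ✓
Unique over the lattice → pose = (4.5, 6.5, 75°).

(x, y, θ) = (4.5, 6.5, 75°)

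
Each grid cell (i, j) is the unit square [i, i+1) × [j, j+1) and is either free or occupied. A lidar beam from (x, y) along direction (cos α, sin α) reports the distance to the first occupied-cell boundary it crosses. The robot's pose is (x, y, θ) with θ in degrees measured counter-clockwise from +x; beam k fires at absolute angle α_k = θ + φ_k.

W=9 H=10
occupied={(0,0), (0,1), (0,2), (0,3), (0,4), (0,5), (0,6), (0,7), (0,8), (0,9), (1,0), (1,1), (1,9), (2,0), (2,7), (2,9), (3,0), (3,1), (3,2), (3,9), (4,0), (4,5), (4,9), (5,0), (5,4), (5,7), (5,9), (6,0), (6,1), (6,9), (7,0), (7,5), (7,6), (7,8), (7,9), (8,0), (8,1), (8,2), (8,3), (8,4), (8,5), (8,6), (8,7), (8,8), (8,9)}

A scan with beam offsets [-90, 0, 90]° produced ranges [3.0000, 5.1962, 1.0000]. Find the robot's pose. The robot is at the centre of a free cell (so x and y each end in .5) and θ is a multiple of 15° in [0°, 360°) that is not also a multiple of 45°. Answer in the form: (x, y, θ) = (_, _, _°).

(x, y, θ) = (3.5, 4.5, 330°)

Candidates: 45 free-cell centres × 16 headings = 720 poses. Raycast each; keep the one whose scan matches to 4 dp.
  (2.5, 8.5, 120°): beam 1 = 1.0000 ≠ 3.0000 ✗
  (2.5, 3.5, 255°): beam 1 = 1.5529 ≠ 3.0000 ✗
  (3.5, 6.5, 285°): beam 1 = 2.5882 ≠ 3.0000 ✗
  (6.5, 6.5, 15°): beam 1 = 5.6940 ≠ 3.0000 ✗
  (4.5, 3.5, 165°): beam 1 = 1.5529 ≠ 3.0000 ✗
  …
  (3.5, 4.5, 330°): r_1=3.0000, r_2=5.1962, r_3=1.0000 — all match ✓
Only this pose fits every beam.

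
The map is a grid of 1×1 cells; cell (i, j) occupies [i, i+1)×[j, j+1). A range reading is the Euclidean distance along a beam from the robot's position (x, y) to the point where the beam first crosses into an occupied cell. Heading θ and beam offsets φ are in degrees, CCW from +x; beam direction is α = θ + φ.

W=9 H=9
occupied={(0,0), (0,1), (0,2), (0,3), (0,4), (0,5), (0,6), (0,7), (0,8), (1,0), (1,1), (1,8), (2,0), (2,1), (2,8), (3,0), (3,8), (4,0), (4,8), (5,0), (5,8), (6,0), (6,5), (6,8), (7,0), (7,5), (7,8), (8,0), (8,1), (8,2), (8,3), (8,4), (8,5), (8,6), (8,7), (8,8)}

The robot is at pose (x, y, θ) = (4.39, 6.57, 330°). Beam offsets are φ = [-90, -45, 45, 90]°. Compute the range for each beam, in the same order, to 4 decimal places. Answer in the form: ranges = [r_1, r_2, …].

ranges = [5.2770, 5.7665, 3.7373, 1.6512]

beam 1: φ=-90°, α=240°
  direction (-0.5000, -0.8660); cell (4,6); t to first gridline: x 0.7800, y 0.6582 (then +2.0000 / +1.1547)
    (4,5) via y @ 0.6582
    (3,5) via x @ 0.7800
    (3,4) via y @ 1.8129
    (2,4) via x @ 2.7800
    (2,3) via y @ 2.9676
    (2,2) via y @ 4.1223
    (1,2) via x @ 4.7800
    (1,1) via y @ 5.2770  # hit
  → r_1 = 5.2770
beam 2: φ=-45°, α=285°
  direction (0.2588, -0.9659); cell (4,6); t to first gridline: x 2.3569, y 0.5901 (then +3.8637 / +1.0353)
    (4,5) via y @ 0.5901
    (4,4) via y @ 1.6254
    (5,4) via x @ 2.3569
    (5,3) via y @ 2.6607
    (5,2) via y @ 3.6959
    (5,1) via y @ 4.7312
    (5,0) via y @ 5.7665  # hit
  → r_2 = 5.7665
beam 3: φ=45°, α=15°
  direction (0.9659, 0.2588); cell (4,6); t to first gridline: x 0.6315, y 1.6614 (then +1.0353 / +3.8637)
    (5,6) via x @ 0.6315
    (5,7) via y @ 1.6614
    (6,7) via x @ 1.6668
    (7,7) via x @ 2.7021
    (8,7) via x @ 3.7373  # hit
  → r_3 = 3.7373
beam 4: φ=90°, α=60°
  direction (0.5000, 0.8660); cell (4,6); t to first gridline: x 1.2200, y 0.4965 (then +2.0000 / +1.1547)
    (4,7) via y @ 0.4965
    (5,7) via x @ 1.2200
    (5,8) via y @ 1.6512  # hit
  → r_4 = 1.6512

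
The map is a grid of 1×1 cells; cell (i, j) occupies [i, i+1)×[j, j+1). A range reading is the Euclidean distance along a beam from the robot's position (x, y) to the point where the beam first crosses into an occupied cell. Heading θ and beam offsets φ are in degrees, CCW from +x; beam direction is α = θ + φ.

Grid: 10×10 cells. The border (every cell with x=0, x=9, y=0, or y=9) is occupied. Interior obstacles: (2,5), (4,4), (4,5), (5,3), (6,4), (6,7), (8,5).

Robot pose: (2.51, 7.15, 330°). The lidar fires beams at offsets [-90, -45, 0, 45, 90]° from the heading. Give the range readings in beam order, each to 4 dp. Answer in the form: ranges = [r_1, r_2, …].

beam 1: φ=-90°, α=240°
  d=(-0.5000,-0.8660)  start (2,7)  tX=1.0200 tY=0.1732  stride 1/|dx|=2.0000 1/|dy|=1.1547
    cross y-line → (2,6), t=0.1732
    cross x-line → (1,6), t=1.0200
    cross y-line → (1,5), t=1.3279
    cross y-line → (1,4), t=2.4826
    cross x-line → (0,4), t=3.0200 (wall)
  → r_1 = 3.0200
beam 2: φ=-45°, α=285°
  d=(0.2588,-0.9659)  start (2,7)  tX=1.8932 tY=0.1553  stride 1/|dx|=3.8637 1/|dy|=1.0353
    cross y-line → (2,6), t=0.1553
    cross y-line → (2,5), t=1.1906 (wall)
  → r_2 = 1.1906
beam 3: φ=0°, α=330°
  d=(0.8660,-0.5000)  start (2,7)  tX=0.5658 tY=0.3000  stride 1/|dx|=1.1547 1/|dy|=2.0000
    cross y-line → (2,6), t=0.3000
    cross x-line → (3,6), t=0.5658
    cross x-line → (4,6), t=1.7205
    cross y-line → (4,5), t=2.3000 (wall)
  → r_3 = 2.3000
beam 4: φ=45°, α=15°
  d=(0.9659,0.2588)  start (2,7)  tX=0.5073 tY=3.2841  stride 1/|dx|=1.0353 1/|dy|=3.8637
    cross x-line → (3,7), t=0.5073
    cross x-line → (4,7), t=1.5426
    cross x-line → (5,7), t=2.5778
    cross y-line → (5,8), t=3.2841
    cross x-line → (6,8), t=3.6131
    cross x-line → (7,8), t=4.6484
    cross x-line → (8,8), t=5.6837
    cross x-line → (9,8), t=6.7189 (wall)
  → r_4 = 6.7189
beam 5: φ=90°, α=60°
  d=(0.5000,0.8660)  start (2,7)  tX=0.9800 tY=0.9815  stride 1/|dx|=2.0000 1/|dy|=1.1547
    cross x-line → (3,7), t=0.9800
    cross y-line → (3,8), t=0.9815
    cross y-line → (3,9), t=2.1362 (wall)
  → r_5 = 2.1362

ranges = [3.0200, 1.1906, 2.3000, 6.7189, 2.1362]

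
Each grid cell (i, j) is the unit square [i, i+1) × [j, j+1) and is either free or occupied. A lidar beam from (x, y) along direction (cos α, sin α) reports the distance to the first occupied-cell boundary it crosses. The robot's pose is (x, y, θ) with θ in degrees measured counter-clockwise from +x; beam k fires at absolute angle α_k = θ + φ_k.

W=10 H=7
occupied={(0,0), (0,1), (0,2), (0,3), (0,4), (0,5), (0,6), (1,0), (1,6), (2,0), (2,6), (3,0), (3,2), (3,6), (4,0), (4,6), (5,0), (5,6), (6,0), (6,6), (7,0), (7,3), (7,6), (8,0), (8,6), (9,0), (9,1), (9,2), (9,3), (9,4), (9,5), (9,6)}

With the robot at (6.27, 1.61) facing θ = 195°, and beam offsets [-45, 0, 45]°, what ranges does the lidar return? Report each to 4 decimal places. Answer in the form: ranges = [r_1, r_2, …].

beam 1: φ=-45°, α=150°
  direction (-0.8660, 0.5000); cell (6,1); t to first gridline: x 0.3118, y 0.7800 (then +1.1547 / +2.0000)
    (5,1) via x @ 0.3118
    (5,2) via y @ 0.7800
    (4,2) via x @ 1.4665
    (3,2) via x @ 2.6212  # hit
  → r_1 = 2.6212
beam 2: φ=0°, α=195°
  direction (-0.9659, -0.2588); cell (6,1); t to first gridline: x 0.2795, y 2.3569 (then +1.0353 / +3.8637)
    (5,1) via x @ 0.2795
    (4,1) via x @ 1.3148
    (3,1) via x @ 2.3501
    (3,0) via y @ 2.3569  # hit
  → r_2 = 2.3569
beam 3: φ=45°, α=240°
  direction (-0.5000, -0.8660); cell (6,1); t to first gridline: x 0.5400, y 0.7044 (then +2.0000 / +1.1547)
    (5,1) via x @ 0.5400
    (5,0) via y @ 0.7044  # hit
  → r_3 = 0.7044

ranges = [2.6212, 2.3569, 0.7044]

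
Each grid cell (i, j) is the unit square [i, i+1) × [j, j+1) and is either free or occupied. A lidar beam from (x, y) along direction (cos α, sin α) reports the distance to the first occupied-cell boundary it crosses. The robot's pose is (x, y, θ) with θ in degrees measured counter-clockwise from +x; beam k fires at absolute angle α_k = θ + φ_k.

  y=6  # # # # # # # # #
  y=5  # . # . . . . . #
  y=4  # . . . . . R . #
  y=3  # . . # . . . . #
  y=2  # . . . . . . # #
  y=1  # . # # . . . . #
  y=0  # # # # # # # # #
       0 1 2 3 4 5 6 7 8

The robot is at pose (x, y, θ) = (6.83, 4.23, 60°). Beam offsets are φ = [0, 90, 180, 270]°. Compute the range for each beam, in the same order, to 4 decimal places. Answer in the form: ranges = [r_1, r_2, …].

beam 1: φ=0°, α=60°
  direction (0.5000, 0.8660); cell (6,4); t to first gridline: x 0.3400, y 0.8891 (then +2.0000 / +1.1547)
    (7,4) via x @ 0.3400
    (7,5) via y @ 0.8891
    (7,6) via y @ 2.0438  # hit
  → r_1 = 2.0438
beam 2: φ=90°, α=150°
  direction (-0.8660, 0.5000); cell (6,4); t to first gridline: x 0.9584, y 1.5400 (then +1.1547 / +2.0000)
    (5,4) via x @ 0.9584
    (5,5) via y @ 1.5400
    (4,5) via x @ 2.1131
    (3,5) via x @ 3.2678
    (3,6) via y @ 3.5400  # hit
  → r_2 = 3.5400
beam 3: φ=180°, α=240°
  direction (-0.5000, -0.8660); cell (6,4); t to first gridline: x 1.6600, y 0.2656 (then +2.0000 / +1.1547)
    (6,3) via y @ 0.2656
    (6,2) via y @ 1.4203
    (5,2) via x @ 1.6600
    (5,1) via y @ 2.5750
    (4,1) via x @ 3.6600
    (4,0) via y @ 3.7297  # hit
  → r_3 = 3.7297
beam 4: φ=270°, α=330°
  direction (0.8660, -0.5000); cell (6,4); t to first gridline: x 0.1963, y 0.4600 (then +1.1547 / +2.0000)
    (7,4) via x @ 0.1963
    (7,3) via y @ 0.4600
    (8,3) via x @ 1.3510  # hit
  → r_4 = 1.3510

ranges = [2.0438, 3.5400, 3.7297, 1.3510]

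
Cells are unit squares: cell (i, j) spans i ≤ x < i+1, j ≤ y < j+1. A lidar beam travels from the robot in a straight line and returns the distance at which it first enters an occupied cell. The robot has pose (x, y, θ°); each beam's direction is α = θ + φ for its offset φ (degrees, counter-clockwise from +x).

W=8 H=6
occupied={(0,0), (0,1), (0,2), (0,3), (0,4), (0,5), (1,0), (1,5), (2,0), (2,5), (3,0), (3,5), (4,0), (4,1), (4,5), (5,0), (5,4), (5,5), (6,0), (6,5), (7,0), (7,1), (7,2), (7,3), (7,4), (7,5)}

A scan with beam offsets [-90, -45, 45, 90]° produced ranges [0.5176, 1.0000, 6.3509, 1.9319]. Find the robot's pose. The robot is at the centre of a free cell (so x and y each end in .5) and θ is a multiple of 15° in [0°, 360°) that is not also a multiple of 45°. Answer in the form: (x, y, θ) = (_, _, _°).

Enumerate (i+0.5, j+0.5, θ) over the 22 free cells and 16 admissible headings. For each, cast all 4 beams and compare to the given ranges.
  (3.5, 1.5, 165°): beam 1 = 3.6235 ≠ 0.5176 ✗
  (2.5, 4.5, 300°): beam 1 = 1.7321 ≠ 0.5176 ✗
  (6.5, 3.5, 195°): beam 1 = 1.5529 ≠ 0.5176 ✗
  (5.5, 1.5, 120°): beam 1 = 1.7321 ≠ 0.5176 ✗
  …
  (1.5, 4.5, 285°): r_1=0.5176, r_2=1.0000, r_3=6.3509, r_4=1.9319 — all match ✓
Only this pose fits every beam.

(x, y, θ) = (1.5, 4.5, 285°)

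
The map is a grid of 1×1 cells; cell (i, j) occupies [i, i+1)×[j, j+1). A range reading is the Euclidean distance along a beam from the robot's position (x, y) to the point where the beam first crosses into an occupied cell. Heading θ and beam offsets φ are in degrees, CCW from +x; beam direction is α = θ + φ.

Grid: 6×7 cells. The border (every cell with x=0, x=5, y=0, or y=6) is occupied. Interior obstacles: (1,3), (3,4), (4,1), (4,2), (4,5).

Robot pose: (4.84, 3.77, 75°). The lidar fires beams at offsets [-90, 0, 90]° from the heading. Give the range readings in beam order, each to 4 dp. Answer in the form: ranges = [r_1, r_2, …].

ranges = [0.1656, 0.6182, 0.8887]

beam 1: φ=-90°, α=345°
  dir = (cos 345°, sin 345°) = (0.9659, -0.2588); from cell (4,3)
  next x-line at t=0.1656, next y-line at t=2.9751; Δt_x=1.0353, Δt_y=3.8637
    x: enter (5,3) at t=0.1656 ← occupied
  → r_1 = 0.1656
beam 2: φ=0°, α=75°
  dir = (cos 75°, sin 75°) = (0.2588, 0.9659); from cell (4,3)
  next x-line at t=0.6182, next y-line at t=0.2381; Δt_x=3.8637, Δt_y=1.0353
    y: enter (4,4) at t=0.2381
    x: enter (5,4) at t=0.6182 ← occupied
  → r_2 = 0.6182
beam 3: φ=90°, α=165°
  dir = (cos 165°, sin 165°) = (-0.9659, 0.2588); from cell (4,3)
  next x-line at t=0.8696, next y-line at t=0.8887; Δt_x=1.0353, Δt_y=3.8637
    x: enter (3,3) at t=0.8696
    y: enter (3,4) at t=0.8887 ← occupied
  → r_3 = 0.8887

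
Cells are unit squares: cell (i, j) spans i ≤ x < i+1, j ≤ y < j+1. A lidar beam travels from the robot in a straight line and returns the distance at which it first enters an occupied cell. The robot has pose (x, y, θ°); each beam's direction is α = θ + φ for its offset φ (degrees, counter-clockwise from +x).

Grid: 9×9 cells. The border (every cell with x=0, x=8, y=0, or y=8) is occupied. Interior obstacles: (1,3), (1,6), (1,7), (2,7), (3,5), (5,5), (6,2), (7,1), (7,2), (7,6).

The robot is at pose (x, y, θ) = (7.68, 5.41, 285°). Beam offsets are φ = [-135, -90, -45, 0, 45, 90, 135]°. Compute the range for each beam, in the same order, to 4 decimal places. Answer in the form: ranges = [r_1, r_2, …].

ranges = [5.1800, 5.8804, 2.7828, 1.2364, 0.3695, 0.3313, 0.6400]

beam 1: φ=-135°, α=150°
  dir = (cos 150°, sin 150°) = (-0.8660, 0.5000); from cell (7,5)
  next x-line at t=0.7852, next y-line at t=1.1800; Δt_x=1.1547, Δt_y=2.0000
    x: enter (6,5) at t=0.7852
    y: enter (6,6) at t=1.1800
    x: enter (5,6) at t=1.9399
    x: enter (4,6) at t=3.0946
    y: enter (4,7) at t=3.1800
    x: enter (3,7) at t=4.2493
    y: enter (3,8) at t=5.1800 ← occupied
  → r_1 = 5.1800
beam 2: φ=-90°, α=195°
  dir = (cos 195°, sin 195°) = (-0.9659, -0.2588); from cell (7,5)
  next x-line at t=0.7040, next y-line at t=1.5841; Δt_x=1.0353, Δt_y=3.8637
    x: enter (6,5) at t=0.7040
    y: enter (6,4) at t=1.5841
    x: enter (5,4) at t=1.7393
    x: enter (4,4) at t=2.7745
    x: enter (3,4) at t=3.8098
    x: enter (2,4) at t=4.8451
    y: enter (2,3) at t=5.4478
    x: enter (1,3) at t=5.8804 ← occupied
  → r_2 = 5.8804
beam 3: φ=-45°, α=240°
  dir = (cos 240°, sin 240°) = (-0.5000, -0.8660); from cell (7,5)
  next x-line at t=1.3600, next y-line at t=0.4734; Δt_x=2.0000, Δt_y=1.1547
    y: enter (7,4) at t=0.4734
    x: enter (6,4) at t=1.3600
    y: enter (6,3) at t=1.6281
    y: enter (6,2) at t=2.7828 ← occupied
  → r_3 = 2.7828
beam 4: φ=0°, α=285°
  dir = (cos 285°, sin 285°) = (0.2588, -0.9659); from cell (7,5)
  next x-line at t=1.2364, next y-line at t=0.4245; Δt_x=3.8637, Δt_y=1.0353
    y: enter (7,4) at t=0.4245
    x: enter (8,4) at t=1.2364 ← occupied
  → r_4 = 1.2364
beam 5: φ=45°, α=330°
  dir = (cos 330°, sin 330°) = (0.8660, -0.5000); from cell (7,5)
  next x-line at t=0.3695, next y-line at t=0.8200; Δt_x=1.1547, Δt_y=2.0000
    x: enter (8,5) at t=0.3695 ← occupied
  → r_5 = 0.3695
beam 6: φ=90°, α=15°
  dir = (cos 15°, sin 15°) = (0.9659, 0.2588); from cell (7,5)
  next x-line at t=0.3313, next y-line at t=2.2796; Δt_x=1.0353, Δt_y=3.8637
    x: enter (8,5) at t=0.3313 ← occupied
  → r_6 = 0.3313
beam 7: φ=135°, α=60°
  dir = (cos 60°, sin 60°) = (0.5000, 0.8660); from cell (7,5)
  next x-line at t=0.6400, next y-line at t=0.6813; Δt_x=2.0000, Δt_y=1.1547
    x: enter (8,5) at t=0.6400 ← occupied
  → r_7 = 0.6400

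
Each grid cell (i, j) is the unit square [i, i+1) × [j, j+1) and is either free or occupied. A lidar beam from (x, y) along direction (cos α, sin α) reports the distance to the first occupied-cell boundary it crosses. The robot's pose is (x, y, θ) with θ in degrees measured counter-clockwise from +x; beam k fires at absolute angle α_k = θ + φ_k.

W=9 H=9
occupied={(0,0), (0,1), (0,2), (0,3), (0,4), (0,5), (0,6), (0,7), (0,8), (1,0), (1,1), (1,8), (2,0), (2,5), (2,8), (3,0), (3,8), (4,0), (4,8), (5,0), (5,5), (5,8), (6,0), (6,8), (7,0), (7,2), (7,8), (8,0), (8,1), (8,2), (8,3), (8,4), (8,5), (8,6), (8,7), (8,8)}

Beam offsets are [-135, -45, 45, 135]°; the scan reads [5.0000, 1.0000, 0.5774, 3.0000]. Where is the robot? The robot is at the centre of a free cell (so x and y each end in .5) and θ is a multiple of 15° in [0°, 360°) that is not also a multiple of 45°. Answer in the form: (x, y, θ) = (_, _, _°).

(x, y, θ) = (5.5, 7.5, 75°)

Candidates: 45 free-cell centres × 16 headings = 720 poses. Raycast each; keep the one whose scan matches to 4 dp.
  (2.5, 3.5, 165°): beam 1 = 3.0000 ≠ 5.0000 ✗
  (6.5, 5.5, 345°): beam 1 = 0.5774 ≠ 5.0000 ✗
  (4.5, 4.5, 195°): beam 1 = 1.0000 ≠ 5.0000 ✗
  …
  (5.5, 7.5, 75°): r_1=5.0000, r_2=1.0000, r_3=0.5774, r_4=3.0000 — all match ✓
No second candidate reproduces the full scan.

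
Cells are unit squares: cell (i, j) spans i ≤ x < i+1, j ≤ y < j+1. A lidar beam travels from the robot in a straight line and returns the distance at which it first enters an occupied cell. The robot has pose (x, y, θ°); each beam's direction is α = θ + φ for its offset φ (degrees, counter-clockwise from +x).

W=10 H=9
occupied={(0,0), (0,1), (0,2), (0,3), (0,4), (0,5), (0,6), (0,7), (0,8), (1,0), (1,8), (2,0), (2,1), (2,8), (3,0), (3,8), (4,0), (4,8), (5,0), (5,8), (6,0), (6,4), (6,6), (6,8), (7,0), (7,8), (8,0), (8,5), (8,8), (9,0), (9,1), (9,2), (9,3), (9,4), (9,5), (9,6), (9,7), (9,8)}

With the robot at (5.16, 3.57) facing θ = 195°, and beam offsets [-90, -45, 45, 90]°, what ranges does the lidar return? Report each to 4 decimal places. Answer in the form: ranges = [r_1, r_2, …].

beam 1: φ=-90°, α=105°
  cosα=-0.2588 sinα=0.9659 | (5,3) | tMaxX 0.6182 tMaxY 0.4452 | tΔX 3.8637 tΔY 1.0353
    t=0.4452 [y] (5,4)
    t=0.6182 [x] (4,4)
    t=1.4804 [y] (4,5)
    t=2.5157 [y] (4,6)
    t=3.5510 [y] (4,7)
    t=4.4819 [x] (3,7)
    t=4.5863 [y] (3,8) — stop
  → r_1 = 4.5863
beam 2: φ=-45°, α=150°
  cosα=-0.8660 sinα=0.5000 | (5,3) | tMaxX 0.1848 tMaxY 0.8600 | tΔX 1.1547 tΔY 2.0000
    t=0.1848 [x] (4,3)
    t=0.8600 [y] (4,4)
    t=1.3395 [x] (3,4)
    t=2.4942 [x] (2,4)
    t=2.8600 [y] (2,5)
    t=3.6489 [x] (1,5)
    t=4.8036 [x] (0,5) — stop
  → r_2 = 4.8036
beam 3: φ=45°, α=240°
  cosα=-0.5000 sinα=-0.8660 | (5,3) | tMaxX 0.3200 tMaxY 0.6582 | tΔX 2.0000 tΔY 1.1547
    t=0.3200 [x] (4,3)
    t=0.6582 [y] (4,2)
    t=1.8129 [y] (4,1)
    t=2.3200 [x] (3,1)
    t=2.9676 [y] (3,0) — stop
  → r_3 = 2.9676
beam 4: φ=90°, α=285°
  cosα=0.2588 sinα=-0.9659 | (5,3) | tMaxX 3.2455 tMaxY 0.5901 | tΔX 3.8637 tΔY 1.0353
    t=0.5901 [y] (5,2)
    t=1.6254 [y] (5,1)
    t=2.6607 [y] (5,0) — stop
  → r_4 = 2.6607

ranges = [4.5863, 4.8036, 2.9676, 2.6607]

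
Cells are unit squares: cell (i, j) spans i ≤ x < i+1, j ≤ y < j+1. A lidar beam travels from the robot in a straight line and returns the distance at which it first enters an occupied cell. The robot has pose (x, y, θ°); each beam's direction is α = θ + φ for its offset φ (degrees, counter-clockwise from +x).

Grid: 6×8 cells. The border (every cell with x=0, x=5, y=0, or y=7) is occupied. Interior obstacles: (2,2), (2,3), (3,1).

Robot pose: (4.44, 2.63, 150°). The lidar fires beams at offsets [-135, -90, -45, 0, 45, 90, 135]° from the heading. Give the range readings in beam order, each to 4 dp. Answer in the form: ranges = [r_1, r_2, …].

ranges = [0.5798, 1.1200, 4.5242, 1.6628, 1.4908, 0.8800, 1.6875]

beam 1: φ=-135°, α=15°
  d=(0.9659,0.2588)  start (4,2)  tX=0.5798 tY=1.4296  stride 1/|dx|=1.0353 1/|dy|=3.8637
    cross x-line → (5,2), t=0.5798 (wall)
  → r_1 = 0.5798
beam 2: φ=-90°, α=60°
  d=(0.5000,0.8660)  start (4,2)  tX=1.1200 tY=0.4272  stride 1/|dx|=2.0000 1/|dy|=1.1547
    cross y-line → (4,3), t=0.4272
    cross x-line → (5,3), t=1.1200 (wall)
  → r_2 = 1.1200
beam 3: φ=-45°, α=105°
  d=(-0.2588,0.9659)  start (4,2)  tX=1.7000 tY=0.3831  stride 1/|dx|=3.8637 1/|dy|=1.0353
    cross y-line → (4,3), t=0.3831
    cross y-line → (4,4), t=1.4183
    cross x-line → (3,4), t=1.7000
    cross y-line → (3,5), t=2.4536
    cross y-line → (3,6), t=3.4889
    cross y-line → (3,7), t=4.5242 (wall)
  → r_3 = 4.5242
beam 4: φ=0°, α=150°
  d=(-0.8660,0.5000)  start (4,2)  tX=0.5081 tY=0.7400  stride 1/|dx|=1.1547 1/|dy|=2.0000
    cross x-line → (3,2), t=0.5081
    cross y-line → (3,3), t=0.7400
    cross x-line → (2,3), t=1.6628 (wall)
  → r_4 = 1.6628
beam 5: φ=45°, α=195°
  d=(-0.9659,-0.2588)  start (4,2)  tX=0.4555 tY=2.4341  stride 1/|dx|=1.0353 1/|dy|=3.8637
    cross x-line → (3,2), t=0.4555
    cross x-line → (2,2), t=1.4908 (wall)
  → r_5 = 1.4908
beam 6: φ=90°, α=240°
  d=(-0.5000,-0.8660)  start (4,2)  tX=0.8800 tY=0.7275  stride 1/|dx|=2.0000 1/|dy|=1.1547
    cross y-line → (4,1), t=0.7275
    cross x-line → (3,1), t=0.8800 (wall)
  → r_6 = 0.8800
beam 7: φ=135°, α=285°
  d=(0.2588,-0.9659)  start (4,2)  tX=2.1637 tY=0.6522  stride 1/|dx|=3.8637 1/|dy|=1.0353
    cross y-line → (4,1), t=0.6522
    cross y-line → (4,0), t=1.6875 (wall)
  → r_7 = 1.6875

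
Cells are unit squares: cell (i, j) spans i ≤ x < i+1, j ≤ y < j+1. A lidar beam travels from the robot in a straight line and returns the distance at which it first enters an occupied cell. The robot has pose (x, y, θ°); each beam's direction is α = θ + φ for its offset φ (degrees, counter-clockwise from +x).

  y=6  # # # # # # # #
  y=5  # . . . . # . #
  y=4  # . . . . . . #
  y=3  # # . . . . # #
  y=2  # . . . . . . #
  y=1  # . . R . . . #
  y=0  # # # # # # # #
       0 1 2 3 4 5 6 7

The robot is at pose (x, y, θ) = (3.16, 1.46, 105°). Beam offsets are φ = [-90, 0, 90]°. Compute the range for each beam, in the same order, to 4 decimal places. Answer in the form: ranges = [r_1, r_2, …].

beam 1: φ=-90°, α=15°
  direction (0.9659, 0.2588); cell (3,1); t to first gridline: x 0.8696, y 2.0864 (then +1.0353 / +3.8637)
    (4,1) via x @ 0.8696
    (5,1) via x @ 1.9049
    (5,2) via y @ 2.0864
    (6,2) via x @ 2.9402
    (7,2) via x @ 3.9755  # hit
  → r_1 = 3.9755
beam 2: φ=0°, α=105°
  direction (-0.2588, 0.9659); cell (3,1); t to first gridline: x 0.6182, y 0.5590 (then +3.8637 / +1.0353)
    (3,2) via y @ 0.5590
    (2,2) via x @ 0.6182
    (2,3) via y @ 1.5943
    (2,4) via y @ 2.6296
    (2,5) via y @ 3.6649
    (1,5) via x @ 4.4819
    (1,6) via y @ 4.7002  # hit
  → r_2 = 4.7002
beam 3: φ=90°, α=195°
  direction (-0.9659, -0.2588); cell (3,1); t to first gridline: x 0.1656, y 1.7773 (then +1.0353 / +3.8637)
    (2,1) via x @ 0.1656
    (1,1) via x @ 1.2009
    (1,0) via y @ 1.7773  # hit
  → r_3 = 1.7773

ranges = [3.9755, 4.7002, 1.7773]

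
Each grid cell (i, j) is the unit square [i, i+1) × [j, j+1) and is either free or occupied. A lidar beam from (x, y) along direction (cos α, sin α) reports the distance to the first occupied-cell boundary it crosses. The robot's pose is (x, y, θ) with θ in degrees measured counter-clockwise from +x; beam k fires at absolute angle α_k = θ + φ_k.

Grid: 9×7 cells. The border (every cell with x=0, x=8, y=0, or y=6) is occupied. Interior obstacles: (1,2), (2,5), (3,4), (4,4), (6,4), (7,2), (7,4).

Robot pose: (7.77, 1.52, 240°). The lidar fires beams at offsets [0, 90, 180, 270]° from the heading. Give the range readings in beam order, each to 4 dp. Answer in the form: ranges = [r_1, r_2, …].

beam 1: φ=0°, α=240°
  dir = (cos 240°, sin 240°) = (-0.5000, -0.8660); from cell (7,1)
  next x-line at t=1.5400, next y-line at t=0.6004; Δt_x=2.0000, Δt_y=1.1547
    y: enter (7,0) at t=0.6004 ← occupied
  → r_1 = 0.6004
beam 2: φ=90°, α=330°
  dir = (cos 330°, sin 330°) = (0.8660, -0.5000); from cell (7,1)
  next x-line at t=0.2656, next y-line at t=1.0400; Δt_x=1.1547, Δt_y=2.0000
    x: enter (8,1) at t=0.2656 ← occupied
  → r_2 = 0.2656
beam 3: φ=180°, α=60°
  dir = (cos 60°, sin 60°) = (0.5000, 0.8660); from cell (7,1)
  next x-line at t=0.4600, next y-line at t=0.5543; Δt_x=2.0000, Δt_y=1.1547
    x: enter (8,1) at t=0.4600 ← occupied
  → r_3 = 0.4600
beam 4: φ=270°, α=150°
  dir = (cos 150°, sin 150°) = (-0.8660, 0.5000); from cell (7,1)
  next x-line at t=0.8891, next y-line at t=0.9600; Δt_x=1.1547, Δt_y=2.0000
    x: enter (6,1) at t=0.8891
    y: enter (6,2) at t=0.9600
    x: enter (5,2) at t=2.0438
    y: enter (5,3) at t=2.9600
    x: enter (4,3) at t=3.1985
    x: enter (3,3) at t=4.3532
    y: enter (3,4) at t=4.9600 ← occupied
  → r_4 = 4.9600

ranges = [0.6004, 0.2656, 0.4600, 4.9600]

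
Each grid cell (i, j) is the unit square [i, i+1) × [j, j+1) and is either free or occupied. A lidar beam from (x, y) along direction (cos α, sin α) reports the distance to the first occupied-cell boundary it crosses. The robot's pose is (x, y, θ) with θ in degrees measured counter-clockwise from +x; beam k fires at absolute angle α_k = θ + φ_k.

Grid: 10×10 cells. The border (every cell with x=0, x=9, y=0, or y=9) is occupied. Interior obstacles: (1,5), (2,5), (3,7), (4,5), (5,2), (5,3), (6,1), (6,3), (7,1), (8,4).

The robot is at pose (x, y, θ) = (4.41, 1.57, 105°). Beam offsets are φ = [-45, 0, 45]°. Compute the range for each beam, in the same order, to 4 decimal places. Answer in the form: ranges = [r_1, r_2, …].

ranges = [1.1800, 7.6921, 3.9375]

beam 1: φ=-45°, α=60°
  direction (0.5000, 0.8660); cell (4,1); t to first gridline: x 1.1800, y 0.4965 (then +2.0000 / +1.1547)
    (4,2) via y @ 0.4965
    (5,2) via x @ 1.1800  # hit
  → r_1 = 1.1800
beam 2: φ=0°, α=105°
  direction (-0.2588, 0.9659); cell (4,1); t to first gridline: x 1.5841, y 0.4452 (then +3.8637 / +1.0353)
    (4,2) via y @ 0.4452
    (4,3) via y @ 1.4804
    (3,3) via x @ 1.5841
    (3,4) via y @ 2.5157
    (3,5) via y @ 3.5510
    (3,6) via y @ 4.5863
    (2,6) via x @ 5.4478
    (2,7) via y @ 5.6215
    (2,8) via y @ 6.6568
    (2,9) via y @ 7.6921  # hit
  → r_2 = 7.6921
beam 3: φ=45°, α=150°
  direction (-0.8660, 0.5000); cell (4,1); t to first gridline: x 0.4734, y 0.8600 (then +1.1547 / +2.0000)
    (3,1) via x @ 0.4734
    (3,2) via y @ 0.8600
    (2,2) via x @ 1.6281
    (1,2) via x @ 2.7828
    (1,3) via y @ 2.8600
    (0,3) via x @ 3.9375  # hit
  → r_3 = 3.9375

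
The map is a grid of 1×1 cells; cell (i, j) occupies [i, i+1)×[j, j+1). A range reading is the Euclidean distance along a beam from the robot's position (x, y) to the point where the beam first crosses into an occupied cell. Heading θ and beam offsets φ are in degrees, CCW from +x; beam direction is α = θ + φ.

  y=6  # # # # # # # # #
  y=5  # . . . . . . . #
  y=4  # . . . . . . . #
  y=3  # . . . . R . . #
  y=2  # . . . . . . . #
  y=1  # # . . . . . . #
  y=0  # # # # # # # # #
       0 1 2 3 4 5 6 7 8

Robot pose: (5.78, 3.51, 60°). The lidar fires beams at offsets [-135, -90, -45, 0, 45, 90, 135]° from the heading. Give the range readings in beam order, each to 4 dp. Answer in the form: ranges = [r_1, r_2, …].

ranges = [2.5985, 2.5634, 2.2983, 2.8752, 2.5778, 4.9800, 4.9486]

beam 1: φ=-135°, α=285°
  direction (0.2588, -0.9659); cell (5,3); t to first gridline: x 0.8500, y 0.5280 (then +3.8637 / +1.0353)
    (5,2) via y @ 0.5280
    (6,2) via x @ 0.8500
    (6,1) via y @ 1.5633
    (6,0) via y @ 2.5985  # hit
  → r_1 = 2.5985
beam 2: φ=-90°, α=330°
  direction (0.8660, -0.5000); cell (5,3); t to first gridline: x 0.2540, y 1.0200 (then +1.1547 / +2.0000)
    (6,3) via x @ 0.2540
    (6,2) via y @ 1.0200
    (7,2) via x @ 1.4087
    (8,2) via x @ 2.5634  # hit
  → r_2 = 2.5634
beam 3: φ=-45°, α=15°
  direction (0.9659, 0.2588); cell (5,3); t to first gridline: x 0.2278, y 1.8932 (then +1.0353 / +3.8637)
    (6,3) via x @ 0.2278
    (7,3) via x @ 1.2630
    (7,4) via y @ 1.8932
    (8,4) via x @ 2.2983  # hit
  → r_3 = 2.2983
beam 4: φ=0°, α=60°
  direction (0.5000, 0.8660); cell (5,3); t to first gridline: x 0.4400, y 0.5658 (then +2.0000 / +1.1547)
    (6,3) via x @ 0.4400
    (6,4) via y @ 0.5658
    (6,5) via y @ 1.7205
    (7,5) via x @ 2.4400
    (7,6) via y @ 2.8752  # hit
  → r_4 = 2.8752
beam 5: φ=45°, α=105°
  direction (-0.2588, 0.9659); cell (5,3); t to first gridline: x 3.0137, y 0.5073 (then +3.8637 / +1.0353)
    (5,4) via y @ 0.5073
    (5,5) via y @ 1.5426
    (5,6) via y @ 2.5778  # hit
  → r_5 = 2.5778
beam 6: φ=90°, α=150°
  direction (-0.8660, 0.5000); cell (5,3); t to first gridline: x 0.9007, y 0.9800 (then +1.1547 / +2.0000)
    (4,3) via x @ 0.9007
    (4,4) via y @ 0.9800
    (3,4) via x @ 2.0554
    (3,5) via y @ 2.9800
    (2,5) via x @ 3.2101
    (1,5) via x @ 4.3648
    (1,6) via y @ 4.9800  # hit
  → r_6 = 4.9800
beam 7: φ=135°, α=195°
  direction (-0.9659, -0.2588); cell (5,3); t to first gridline: x 0.8075, y 1.9705 (then +1.0353 / +3.8637)
    (4,3) via x @ 0.8075
    (3,3) via x @ 1.8428
    (3,2) via y @ 1.9705
    (2,2) via x @ 2.8781
    (1,2) via x @ 3.9133
    (0,2) via x @ 4.9486  # hit
  → r_7 = 4.9486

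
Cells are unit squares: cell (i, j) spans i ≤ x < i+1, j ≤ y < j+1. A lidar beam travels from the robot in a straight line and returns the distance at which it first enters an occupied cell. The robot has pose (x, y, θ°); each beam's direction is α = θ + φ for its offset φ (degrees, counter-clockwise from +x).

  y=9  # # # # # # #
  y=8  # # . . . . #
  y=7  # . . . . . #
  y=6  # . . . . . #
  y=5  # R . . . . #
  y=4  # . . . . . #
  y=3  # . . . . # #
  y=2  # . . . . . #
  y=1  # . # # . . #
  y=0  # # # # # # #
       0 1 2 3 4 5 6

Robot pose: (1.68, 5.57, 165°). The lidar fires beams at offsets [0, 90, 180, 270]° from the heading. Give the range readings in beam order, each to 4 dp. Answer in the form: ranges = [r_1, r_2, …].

ranges = [0.7040, 2.6273, 4.4724, 3.5510]

beam 1: φ=0°, α=165°
  d=(-0.9659,0.2588)  start (1,5)  tX=0.7040 tY=1.6614  stride 1/|dx|=1.0353 1/|dy|=3.8637
    cross x-line → (0,5), t=0.7040 (wall)
  → r_1 = 0.7040
beam 2: φ=90°, α=255°
  d=(-0.2588,-0.9659)  start (1,5)  tX=2.6273 tY=0.5901  stride 1/|dx|=3.8637 1/|dy|=1.0353
    cross y-line → (1,4), t=0.5901
    cross y-line → (1,3), t=1.6254
    cross x-line → (0,3), t=2.6273 (wall)
  → r_2 = 2.6273
beam 3: φ=180°, α=345°
  d=(0.9659,-0.2588)  start (1,5)  tX=0.3313 tY=2.2023  stride 1/|dx|=1.0353 1/|dy|=3.8637
    cross x-line → (2,5), t=0.3313
    cross x-line → (3,5), t=1.3666
    cross y-line → (3,4), t=2.2023
    cross x-line → (4,4), t=2.4018
    cross x-line → (5,4), t=3.4371
    cross x-line → (6,4), t=4.4724 (wall)
  → r_3 = 4.4724
beam 4: φ=270°, α=75°
  d=(0.2588,0.9659)  start (1,5)  tX=1.2364 tY=0.4452  stride 1/|dx|=3.8637 1/|dy|=1.0353
    cross y-line → (1,6), t=0.4452
    cross x-line → (2,6), t=1.2364
    cross y-line → (2,7), t=1.4804
    cross y-line → (2,8), t=2.5157
    cross y-line → (2,9), t=3.5510 (wall)
  → r_4 = 3.5510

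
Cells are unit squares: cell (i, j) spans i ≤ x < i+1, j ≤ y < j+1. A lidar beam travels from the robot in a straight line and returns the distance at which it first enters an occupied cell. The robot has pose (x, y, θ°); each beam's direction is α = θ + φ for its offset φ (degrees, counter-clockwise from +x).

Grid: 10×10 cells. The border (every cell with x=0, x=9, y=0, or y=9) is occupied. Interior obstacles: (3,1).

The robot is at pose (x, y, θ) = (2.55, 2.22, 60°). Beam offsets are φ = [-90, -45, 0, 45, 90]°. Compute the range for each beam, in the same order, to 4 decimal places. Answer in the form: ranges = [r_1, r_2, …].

ranges = [0.5196, 6.6775, 7.8289, 5.9887, 1.7898]

beam 1: φ=-90°, α=330°
  cosα=0.8660 sinα=-0.5000 | (2,2) | tMaxX 0.5196 tMaxY 0.4400 | tΔX 1.1547 tΔY 2.0000
    t=0.4400 [y] (2,1)
    t=0.5196 [x] (3,1) — stop
  → r_1 = 0.5196
beam 2: φ=-45°, α=15°
  cosα=0.9659 sinα=0.2588 | (2,2) | tMaxX 0.4659 tMaxY 3.0137 | tΔX 1.0353 tΔY 3.8637
    t=0.4659 [x] (3,2)
    t=1.5012 [x] (4,2)
    t=2.5364 [x] (5,2)
    t=3.0137 [y] (5,3)
    t=3.5717 [x] (6,3)
    t=4.6070 [x] (7,3)
    t=5.6423 [x] (8,3)
    t=6.6775 [x] (9,3) — stop
  → r_2 = 6.6775
beam 3: φ=0°, α=60°
  cosα=0.5000 sinα=0.8660 | (2,2) | tMaxX 0.9000 tMaxY 0.9007 | tΔX 2.0000 tΔY 1.1547
    t=0.9000 [x] (3,2)
    t=0.9007 [y] (3,3)
    t=2.0554 [y] (3,4)
    t=2.9000 [x] (4,4)
    t=3.2101 [y] (4,5)
    t=4.3648 [y] (4,6)
    t=4.9000 [x] (5,6)
    t=5.5195 [y] (5,7)
    t=6.6742 [y] (5,8)
    t=6.9000 [x] (6,8)
    t=7.8289 [y] (6,9) — stop
  → r_3 = 7.8289
beam 4: φ=45°, α=105°
  cosα=-0.2588 sinα=0.9659 | (2,2) | tMaxX 2.1250 tMaxY 0.8075 | tΔX 3.8637 tΔY 1.0353
    t=0.8075 [y] (2,3)
    t=1.8428 [y] (2,4)
    t=2.1250 [x] (1,4)
    t=2.8781 [y] (1,5)
    t=3.9133 [y] (1,6)
    t=4.9486 [y] (1,7)
    t=5.9839 [y] (1,8)
    t=5.9887 [x] (0,8) — stop
  → r_4 = 5.9887
beam 5: φ=90°, α=150°
  cosα=-0.8660 sinα=0.5000 | (2,2) | tMaxX 0.6351 tMaxY 1.5600 | tΔX 1.1547 tΔY 2.0000
    t=0.6351 [x] (1,2)
    t=1.5600 [y] (1,3)
    t=1.7898 [x] (0,3) — stop
  → r_5 = 1.7898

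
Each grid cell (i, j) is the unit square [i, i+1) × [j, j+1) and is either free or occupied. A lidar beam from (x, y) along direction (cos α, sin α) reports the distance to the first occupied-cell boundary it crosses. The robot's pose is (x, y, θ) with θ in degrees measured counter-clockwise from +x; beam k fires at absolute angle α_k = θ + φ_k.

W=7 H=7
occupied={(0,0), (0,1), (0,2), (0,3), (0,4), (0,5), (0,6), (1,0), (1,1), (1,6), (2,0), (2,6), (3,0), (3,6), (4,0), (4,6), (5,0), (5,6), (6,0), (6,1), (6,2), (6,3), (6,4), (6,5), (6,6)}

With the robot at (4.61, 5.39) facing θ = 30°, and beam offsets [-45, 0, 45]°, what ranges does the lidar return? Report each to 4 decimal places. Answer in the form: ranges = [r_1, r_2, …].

beam 1: φ=-45°, α=345°
  dir = (cos 345°, sin 345°) = (0.9659, -0.2588); from cell (4,5)
  next x-line at t=0.4038, next y-line at t=1.5068; Δt_x=1.0353, Δt_y=3.8637
    x: enter (5,5) at t=0.4038
    x: enter (6,5) at t=1.4390 ← occupied
  → r_1 = 1.4390
beam 2: φ=0°, α=30°
  dir = (cos 30°, sin 30°) = (0.8660, 0.5000); from cell (4,5)
  next x-line at t=0.4503, next y-line at t=1.2200; Δt_x=1.1547, Δt_y=2.0000
    x: enter (5,5) at t=0.4503
    y: enter (5,6) at t=1.2200 ← occupied
  → r_2 = 1.2200
beam 3: φ=45°, α=75°
  dir = (cos 75°, sin 75°) = (0.2588, 0.9659); from cell (4,5)
  next x-line at t=1.5068, next y-line at t=0.6315; Δt_x=3.8637, Δt_y=1.0353
    y: enter (4,6) at t=0.6315 ← occupied
  → r_3 = 0.6315

ranges = [1.4390, 1.2200, 0.6315]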